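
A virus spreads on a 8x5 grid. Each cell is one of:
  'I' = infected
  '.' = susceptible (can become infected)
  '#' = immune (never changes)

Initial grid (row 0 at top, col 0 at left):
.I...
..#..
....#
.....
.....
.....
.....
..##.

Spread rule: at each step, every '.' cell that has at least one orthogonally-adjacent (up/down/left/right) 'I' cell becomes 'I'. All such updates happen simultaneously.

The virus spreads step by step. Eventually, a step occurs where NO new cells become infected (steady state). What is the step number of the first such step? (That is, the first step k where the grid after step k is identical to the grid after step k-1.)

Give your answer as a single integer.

Answer: 11

Derivation:
Step 0 (initial): 1 infected
Step 1: +3 new -> 4 infected
Step 2: +3 new -> 7 infected
Step 3: +5 new -> 12 infected
Step 4: +5 new -> 17 infected
Step 5: +4 new -> 21 infected
Step 6: +5 new -> 26 infected
Step 7: +5 new -> 31 infected
Step 8: +3 new -> 34 infected
Step 9: +1 new -> 35 infected
Step 10: +1 new -> 36 infected
Step 11: +0 new -> 36 infected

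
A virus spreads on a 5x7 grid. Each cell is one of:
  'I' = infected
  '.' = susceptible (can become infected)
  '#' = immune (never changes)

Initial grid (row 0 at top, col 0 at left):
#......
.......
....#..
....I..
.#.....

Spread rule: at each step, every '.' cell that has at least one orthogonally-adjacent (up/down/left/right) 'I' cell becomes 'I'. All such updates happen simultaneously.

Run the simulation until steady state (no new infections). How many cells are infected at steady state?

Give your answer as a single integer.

Step 0 (initial): 1 infected
Step 1: +3 new -> 4 infected
Step 2: +6 new -> 10 infected
Step 3: +7 new -> 17 infected
Step 4: +7 new -> 24 infected
Step 5: +6 new -> 30 infected
Step 6: +2 new -> 32 infected
Step 7: +0 new -> 32 infected

Answer: 32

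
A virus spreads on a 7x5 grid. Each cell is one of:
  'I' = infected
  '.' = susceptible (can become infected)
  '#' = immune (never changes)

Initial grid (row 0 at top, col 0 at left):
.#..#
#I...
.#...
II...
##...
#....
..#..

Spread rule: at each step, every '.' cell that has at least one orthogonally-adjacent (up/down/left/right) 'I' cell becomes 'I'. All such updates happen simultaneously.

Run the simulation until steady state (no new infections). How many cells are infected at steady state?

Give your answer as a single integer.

Step 0 (initial): 3 infected
Step 1: +3 new -> 6 infected
Step 2: +5 new -> 11 infected
Step 3: +6 new -> 17 infected
Step 4: +4 new -> 21 infected
Step 5: +3 new -> 24 infected
Step 6: +2 new -> 26 infected
Step 7: +0 new -> 26 infected

Answer: 26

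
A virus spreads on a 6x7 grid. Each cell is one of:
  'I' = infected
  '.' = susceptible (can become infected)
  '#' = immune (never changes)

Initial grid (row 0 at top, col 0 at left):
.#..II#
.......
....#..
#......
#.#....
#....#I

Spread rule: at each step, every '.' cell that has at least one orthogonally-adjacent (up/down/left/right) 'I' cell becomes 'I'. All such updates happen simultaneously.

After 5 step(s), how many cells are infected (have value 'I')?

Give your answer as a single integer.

Answer: 28

Derivation:
Step 0 (initial): 3 infected
Step 1: +4 new -> 7 infected
Step 2: +6 new -> 13 infected
Step 3: +5 new -> 18 infected
Step 4: +6 new -> 24 infected
Step 5: +4 new -> 28 infected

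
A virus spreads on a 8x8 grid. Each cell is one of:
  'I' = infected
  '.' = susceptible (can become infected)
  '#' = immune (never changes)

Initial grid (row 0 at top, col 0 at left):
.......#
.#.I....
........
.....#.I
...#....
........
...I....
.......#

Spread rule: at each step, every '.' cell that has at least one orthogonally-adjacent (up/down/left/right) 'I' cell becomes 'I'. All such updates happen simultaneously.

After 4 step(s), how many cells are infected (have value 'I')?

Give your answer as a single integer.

Answer: 56

Derivation:
Step 0 (initial): 3 infected
Step 1: +11 new -> 14 infected
Step 2: +16 new -> 30 infected
Step 3: +18 new -> 48 infected
Step 4: +8 new -> 56 infected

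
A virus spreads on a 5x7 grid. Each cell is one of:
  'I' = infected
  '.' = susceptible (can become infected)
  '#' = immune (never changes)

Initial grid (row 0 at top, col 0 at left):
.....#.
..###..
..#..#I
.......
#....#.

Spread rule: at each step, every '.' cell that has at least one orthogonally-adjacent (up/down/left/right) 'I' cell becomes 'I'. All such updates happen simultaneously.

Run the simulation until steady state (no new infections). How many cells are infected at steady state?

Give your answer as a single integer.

Step 0 (initial): 1 infected
Step 1: +2 new -> 3 infected
Step 2: +4 new -> 7 infected
Step 3: +1 new -> 8 infected
Step 4: +3 new -> 11 infected
Step 5: +3 new -> 14 infected
Step 6: +2 new -> 16 infected
Step 7: +3 new -> 19 infected
Step 8: +2 new -> 21 infected
Step 9: +2 new -> 23 infected
Step 10: +2 new -> 25 infected
Step 11: +1 new -> 26 infected
Step 12: +1 new -> 27 infected
Step 13: +0 new -> 27 infected

Answer: 27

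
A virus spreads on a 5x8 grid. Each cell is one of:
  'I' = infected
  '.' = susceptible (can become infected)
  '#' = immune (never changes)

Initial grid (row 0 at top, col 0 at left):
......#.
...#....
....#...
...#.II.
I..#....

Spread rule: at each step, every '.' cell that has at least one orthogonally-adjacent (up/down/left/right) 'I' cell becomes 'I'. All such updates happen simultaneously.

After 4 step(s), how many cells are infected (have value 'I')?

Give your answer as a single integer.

Step 0 (initial): 3 infected
Step 1: +8 new -> 11 infected
Step 2: +8 new -> 19 infected
Step 3: +6 new -> 25 infected
Step 4: +5 new -> 30 infected

Answer: 30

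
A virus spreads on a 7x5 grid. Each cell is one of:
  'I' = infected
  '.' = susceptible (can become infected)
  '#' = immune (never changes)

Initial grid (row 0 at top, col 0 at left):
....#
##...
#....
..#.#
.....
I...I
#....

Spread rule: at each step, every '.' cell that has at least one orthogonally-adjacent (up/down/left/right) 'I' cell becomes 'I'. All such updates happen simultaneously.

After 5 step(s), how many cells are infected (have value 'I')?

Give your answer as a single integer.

Step 0 (initial): 2 infected
Step 1: +5 new -> 7 infected
Step 2: +6 new -> 13 infected
Step 3: +4 new -> 17 infected
Step 4: +2 new -> 19 infected
Step 5: +3 new -> 22 infected

Answer: 22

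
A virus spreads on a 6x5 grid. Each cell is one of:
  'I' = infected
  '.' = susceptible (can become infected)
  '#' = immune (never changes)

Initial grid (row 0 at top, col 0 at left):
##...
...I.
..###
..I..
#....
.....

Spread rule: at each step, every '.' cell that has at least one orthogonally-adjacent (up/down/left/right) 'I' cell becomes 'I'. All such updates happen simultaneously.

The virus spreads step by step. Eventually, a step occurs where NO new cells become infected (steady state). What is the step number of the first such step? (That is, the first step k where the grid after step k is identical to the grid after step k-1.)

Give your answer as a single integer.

Answer: 5

Derivation:
Step 0 (initial): 2 infected
Step 1: +6 new -> 8 infected
Step 2: +9 new -> 17 infected
Step 3: +5 new -> 22 infected
Step 4: +2 new -> 24 infected
Step 5: +0 new -> 24 infected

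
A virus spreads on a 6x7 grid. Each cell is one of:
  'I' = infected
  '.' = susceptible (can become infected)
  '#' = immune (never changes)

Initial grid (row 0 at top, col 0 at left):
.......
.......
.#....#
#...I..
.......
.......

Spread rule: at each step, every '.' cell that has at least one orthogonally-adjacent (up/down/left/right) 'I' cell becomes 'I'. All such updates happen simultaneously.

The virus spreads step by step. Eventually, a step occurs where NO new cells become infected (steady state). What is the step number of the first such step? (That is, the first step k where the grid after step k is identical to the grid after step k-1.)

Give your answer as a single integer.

Answer: 8

Derivation:
Step 0 (initial): 1 infected
Step 1: +4 new -> 5 infected
Step 2: +8 new -> 13 infected
Step 3: +9 new -> 22 infected
Step 4: +7 new -> 29 infected
Step 5: +5 new -> 34 infected
Step 6: +3 new -> 37 infected
Step 7: +2 new -> 39 infected
Step 8: +0 new -> 39 infected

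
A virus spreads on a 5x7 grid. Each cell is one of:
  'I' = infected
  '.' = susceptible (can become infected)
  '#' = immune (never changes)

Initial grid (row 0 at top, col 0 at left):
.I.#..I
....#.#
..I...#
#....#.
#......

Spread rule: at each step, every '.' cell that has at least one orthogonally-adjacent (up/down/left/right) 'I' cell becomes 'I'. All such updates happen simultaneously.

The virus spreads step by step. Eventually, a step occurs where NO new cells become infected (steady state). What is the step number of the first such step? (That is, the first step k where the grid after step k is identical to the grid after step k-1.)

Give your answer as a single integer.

Answer: 8

Derivation:
Step 0 (initial): 3 infected
Step 1: +8 new -> 11 infected
Step 2: +9 new -> 20 infected
Step 3: +4 new -> 24 infected
Step 4: +1 new -> 25 infected
Step 5: +1 new -> 26 infected
Step 6: +1 new -> 27 infected
Step 7: +1 new -> 28 infected
Step 8: +0 new -> 28 infected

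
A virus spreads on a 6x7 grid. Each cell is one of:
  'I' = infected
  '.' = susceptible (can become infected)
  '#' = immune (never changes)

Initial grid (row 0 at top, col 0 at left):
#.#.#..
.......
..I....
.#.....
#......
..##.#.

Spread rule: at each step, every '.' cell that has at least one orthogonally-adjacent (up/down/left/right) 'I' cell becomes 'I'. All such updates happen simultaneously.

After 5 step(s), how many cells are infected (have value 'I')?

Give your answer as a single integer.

Answer: 31

Derivation:
Step 0 (initial): 1 infected
Step 1: +4 new -> 5 infected
Step 2: +6 new -> 11 infected
Step 3: +9 new -> 20 infected
Step 4: +5 new -> 25 infected
Step 5: +6 new -> 31 infected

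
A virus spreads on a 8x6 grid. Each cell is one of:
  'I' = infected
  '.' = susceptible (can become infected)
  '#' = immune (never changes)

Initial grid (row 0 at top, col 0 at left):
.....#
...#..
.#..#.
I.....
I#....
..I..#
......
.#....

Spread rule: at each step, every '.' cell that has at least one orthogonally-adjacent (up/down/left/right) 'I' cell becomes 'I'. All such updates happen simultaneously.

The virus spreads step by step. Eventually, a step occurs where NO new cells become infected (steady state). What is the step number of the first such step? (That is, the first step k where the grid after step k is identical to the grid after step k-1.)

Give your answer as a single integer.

Step 0 (initial): 3 infected
Step 1: +7 new -> 10 infected
Step 2: +8 new -> 18 infected
Step 3: +8 new -> 26 infected
Step 4: +7 new -> 33 infected
Step 5: +3 new -> 36 infected
Step 6: +2 new -> 38 infected
Step 7: +2 new -> 40 infected
Step 8: +1 new -> 41 infected
Step 9: +0 new -> 41 infected

Answer: 9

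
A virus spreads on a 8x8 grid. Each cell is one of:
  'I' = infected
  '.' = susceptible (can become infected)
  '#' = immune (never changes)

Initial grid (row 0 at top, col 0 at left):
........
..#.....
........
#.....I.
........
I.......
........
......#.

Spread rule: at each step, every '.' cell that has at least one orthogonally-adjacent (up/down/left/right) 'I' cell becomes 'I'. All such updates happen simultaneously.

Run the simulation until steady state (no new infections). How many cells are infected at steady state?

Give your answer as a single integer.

Step 0 (initial): 2 infected
Step 1: +7 new -> 9 infected
Step 2: +11 new -> 20 infected
Step 3: +14 new -> 34 infected
Step 4: +12 new -> 46 infected
Step 5: +9 new -> 55 infected
Step 6: +4 new -> 59 infected
Step 7: +2 new -> 61 infected
Step 8: +0 new -> 61 infected

Answer: 61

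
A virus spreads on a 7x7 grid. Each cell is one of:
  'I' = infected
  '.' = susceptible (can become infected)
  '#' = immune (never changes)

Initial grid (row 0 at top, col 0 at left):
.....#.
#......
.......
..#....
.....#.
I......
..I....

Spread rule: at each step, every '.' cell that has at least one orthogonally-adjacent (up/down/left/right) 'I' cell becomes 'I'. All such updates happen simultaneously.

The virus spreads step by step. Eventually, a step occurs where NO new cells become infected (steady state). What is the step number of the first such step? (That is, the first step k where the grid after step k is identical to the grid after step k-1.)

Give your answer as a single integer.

Answer: 11

Derivation:
Step 0 (initial): 2 infected
Step 1: +6 new -> 8 infected
Step 2: +5 new -> 13 infected
Step 3: +5 new -> 18 infected
Step 4: +5 new -> 23 infected
Step 5: +5 new -> 28 infected
Step 6: +6 new -> 34 infected
Step 7: +6 new -> 40 infected
Step 8: +3 new -> 43 infected
Step 9: +1 new -> 44 infected
Step 10: +1 new -> 45 infected
Step 11: +0 new -> 45 infected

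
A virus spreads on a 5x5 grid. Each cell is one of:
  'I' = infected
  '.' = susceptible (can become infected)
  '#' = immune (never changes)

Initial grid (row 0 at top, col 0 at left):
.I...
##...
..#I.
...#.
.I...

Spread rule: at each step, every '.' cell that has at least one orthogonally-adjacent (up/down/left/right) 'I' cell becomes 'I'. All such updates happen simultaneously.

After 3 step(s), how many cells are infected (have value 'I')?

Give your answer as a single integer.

Answer: 21

Derivation:
Step 0 (initial): 3 infected
Step 1: +7 new -> 10 infected
Step 2: +8 new -> 18 infected
Step 3: +3 new -> 21 infected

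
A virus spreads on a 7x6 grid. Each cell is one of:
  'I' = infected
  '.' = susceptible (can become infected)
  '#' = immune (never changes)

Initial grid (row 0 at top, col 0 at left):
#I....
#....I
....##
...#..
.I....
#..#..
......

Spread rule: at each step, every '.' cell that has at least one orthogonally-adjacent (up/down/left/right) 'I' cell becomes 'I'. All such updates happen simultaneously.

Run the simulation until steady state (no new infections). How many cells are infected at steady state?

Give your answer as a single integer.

Answer: 35

Derivation:
Step 0 (initial): 3 infected
Step 1: +8 new -> 11 infected
Step 2: +10 new -> 21 infected
Step 3: +6 new -> 27 infected
Step 4: +4 new -> 31 infected
Step 5: +3 new -> 34 infected
Step 6: +1 new -> 35 infected
Step 7: +0 new -> 35 infected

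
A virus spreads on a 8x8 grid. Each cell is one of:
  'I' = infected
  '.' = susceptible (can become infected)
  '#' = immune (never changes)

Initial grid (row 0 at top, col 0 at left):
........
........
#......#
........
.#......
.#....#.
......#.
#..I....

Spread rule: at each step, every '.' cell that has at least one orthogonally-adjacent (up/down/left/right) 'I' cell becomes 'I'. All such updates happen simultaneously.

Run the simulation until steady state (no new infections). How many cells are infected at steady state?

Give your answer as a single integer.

Step 0 (initial): 1 infected
Step 1: +3 new -> 4 infected
Step 2: +5 new -> 9 infected
Step 3: +6 new -> 15 infected
Step 4: +6 new -> 21 infected
Step 5: +6 new -> 27 infected
Step 6: +8 new -> 35 infected
Step 7: +8 new -> 43 infected
Step 8: +6 new -> 49 infected
Step 9: +4 new -> 53 infected
Step 10: +3 new -> 56 infected
Step 11: +1 new -> 57 infected
Step 12: +0 new -> 57 infected

Answer: 57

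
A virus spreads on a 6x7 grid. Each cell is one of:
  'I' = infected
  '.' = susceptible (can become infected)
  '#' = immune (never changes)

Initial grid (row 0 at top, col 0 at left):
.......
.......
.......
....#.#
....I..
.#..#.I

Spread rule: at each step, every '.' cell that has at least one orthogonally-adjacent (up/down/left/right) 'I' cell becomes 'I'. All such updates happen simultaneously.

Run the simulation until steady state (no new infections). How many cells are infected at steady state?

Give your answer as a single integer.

Answer: 38

Derivation:
Step 0 (initial): 2 infected
Step 1: +4 new -> 6 infected
Step 2: +4 new -> 10 infected
Step 3: +5 new -> 15 infected
Step 4: +7 new -> 22 infected
Step 5: +8 new -> 30 infected
Step 6: +5 new -> 35 infected
Step 7: +2 new -> 37 infected
Step 8: +1 new -> 38 infected
Step 9: +0 new -> 38 infected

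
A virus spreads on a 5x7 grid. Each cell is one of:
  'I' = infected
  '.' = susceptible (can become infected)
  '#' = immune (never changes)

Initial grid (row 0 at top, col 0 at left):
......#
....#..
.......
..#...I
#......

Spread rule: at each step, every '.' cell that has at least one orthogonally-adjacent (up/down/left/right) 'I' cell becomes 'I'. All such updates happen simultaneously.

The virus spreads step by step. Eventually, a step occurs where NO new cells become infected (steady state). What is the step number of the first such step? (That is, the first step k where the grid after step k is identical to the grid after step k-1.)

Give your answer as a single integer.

Answer: 10

Derivation:
Step 0 (initial): 1 infected
Step 1: +3 new -> 4 infected
Step 2: +4 new -> 8 infected
Step 3: +4 new -> 12 infected
Step 4: +3 new -> 15 infected
Step 5: +4 new -> 19 infected
Step 6: +4 new -> 23 infected
Step 7: +4 new -> 27 infected
Step 8: +3 new -> 30 infected
Step 9: +1 new -> 31 infected
Step 10: +0 new -> 31 infected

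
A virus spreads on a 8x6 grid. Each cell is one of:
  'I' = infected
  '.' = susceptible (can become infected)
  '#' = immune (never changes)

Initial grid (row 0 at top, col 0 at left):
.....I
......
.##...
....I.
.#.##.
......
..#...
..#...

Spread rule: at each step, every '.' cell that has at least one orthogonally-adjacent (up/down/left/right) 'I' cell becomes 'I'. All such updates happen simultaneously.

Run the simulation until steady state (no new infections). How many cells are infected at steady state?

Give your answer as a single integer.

Step 0 (initial): 2 infected
Step 1: +5 new -> 7 infected
Step 2: +6 new -> 13 infected
Step 3: +5 new -> 18 infected
Step 4: +6 new -> 24 infected
Step 5: +8 new -> 32 infected
Step 6: +5 new -> 37 infected
Step 7: +3 new -> 40 infected
Step 8: +1 new -> 41 infected
Step 9: +0 new -> 41 infected

Answer: 41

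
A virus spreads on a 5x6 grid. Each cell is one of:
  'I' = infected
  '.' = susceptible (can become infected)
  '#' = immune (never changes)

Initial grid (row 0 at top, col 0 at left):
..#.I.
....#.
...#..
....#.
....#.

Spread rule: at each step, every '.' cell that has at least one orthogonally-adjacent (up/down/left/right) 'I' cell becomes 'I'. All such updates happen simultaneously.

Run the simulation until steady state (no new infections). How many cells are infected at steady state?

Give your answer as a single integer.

Answer: 25

Derivation:
Step 0 (initial): 1 infected
Step 1: +2 new -> 3 infected
Step 2: +2 new -> 5 infected
Step 3: +2 new -> 7 infected
Step 4: +4 new -> 11 infected
Step 5: +5 new -> 16 infected
Step 6: +5 new -> 21 infected
Step 7: +3 new -> 24 infected
Step 8: +1 new -> 25 infected
Step 9: +0 new -> 25 infected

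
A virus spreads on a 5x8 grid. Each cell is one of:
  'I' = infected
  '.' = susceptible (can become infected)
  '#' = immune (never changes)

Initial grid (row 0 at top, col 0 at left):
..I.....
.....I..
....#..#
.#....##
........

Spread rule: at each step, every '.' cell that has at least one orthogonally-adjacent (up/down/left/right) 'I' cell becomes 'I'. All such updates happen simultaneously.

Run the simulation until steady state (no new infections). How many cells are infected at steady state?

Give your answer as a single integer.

Step 0 (initial): 2 infected
Step 1: +7 new -> 9 infected
Step 2: +9 new -> 18 infected
Step 3: +7 new -> 25 infected
Step 4: +5 new -> 30 infected
Step 5: +4 new -> 34 infected
Step 6: +1 new -> 35 infected
Step 7: +0 new -> 35 infected

Answer: 35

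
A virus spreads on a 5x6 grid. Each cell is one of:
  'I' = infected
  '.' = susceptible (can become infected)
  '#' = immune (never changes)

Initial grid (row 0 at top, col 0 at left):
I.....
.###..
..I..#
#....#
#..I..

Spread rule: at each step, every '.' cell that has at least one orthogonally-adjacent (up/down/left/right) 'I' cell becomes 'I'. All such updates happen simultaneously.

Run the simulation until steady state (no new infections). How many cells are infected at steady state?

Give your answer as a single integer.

Step 0 (initial): 3 infected
Step 1: +8 new -> 11 infected
Step 2: +7 new -> 18 infected
Step 3: +2 new -> 20 infected
Step 4: +2 new -> 22 infected
Step 5: +1 new -> 23 infected
Step 6: +0 new -> 23 infected

Answer: 23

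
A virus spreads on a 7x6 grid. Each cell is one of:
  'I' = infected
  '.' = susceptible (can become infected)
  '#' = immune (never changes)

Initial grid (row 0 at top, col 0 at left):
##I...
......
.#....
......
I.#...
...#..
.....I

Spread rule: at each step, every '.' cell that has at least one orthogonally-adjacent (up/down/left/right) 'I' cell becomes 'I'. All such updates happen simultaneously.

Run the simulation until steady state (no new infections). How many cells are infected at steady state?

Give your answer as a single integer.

Answer: 37

Derivation:
Step 0 (initial): 3 infected
Step 1: +7 new -> 10 infected
Step 2: +11 new -> 21 infected
Step 3: +10 new -> 31 infected
Step 4: +6 new -> 37 infected
Step 5: +0 new -> 37 infected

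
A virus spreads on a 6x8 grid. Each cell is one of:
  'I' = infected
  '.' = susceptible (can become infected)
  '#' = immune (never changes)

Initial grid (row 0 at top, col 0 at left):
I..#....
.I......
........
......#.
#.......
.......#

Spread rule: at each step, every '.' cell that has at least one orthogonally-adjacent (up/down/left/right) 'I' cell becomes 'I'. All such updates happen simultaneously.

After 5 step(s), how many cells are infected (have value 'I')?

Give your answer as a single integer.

Answer: 29

Derivation:
Step 0 (initial): 2 infected
Step 1: +4 new -> 6 infected
Step 2: +5 new -> 11 infected
Step 3: +5 new -> 16 infected
Step 4: +6 new -> 22 infected
Step 5: +7 new -> 29 infected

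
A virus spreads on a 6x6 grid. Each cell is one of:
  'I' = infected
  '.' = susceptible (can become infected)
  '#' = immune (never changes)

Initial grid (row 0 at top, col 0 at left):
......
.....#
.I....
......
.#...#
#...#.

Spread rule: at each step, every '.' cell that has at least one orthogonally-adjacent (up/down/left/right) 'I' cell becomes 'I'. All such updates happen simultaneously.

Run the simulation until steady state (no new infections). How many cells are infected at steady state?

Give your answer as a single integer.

Answer: 30

Derivation:
Step 0 (initial): 1 infected
Step 1: +4 new -> 5 infected
Step 2: +6 new -> 11 infected
Step 3: +7 new -> 18 infected
Step 4: +6 new -> 24 infected
Step 5: +5 new -> 29 infected
Step 6: +1 new -> 30 infected
Step 7: +0 new -> 30 infected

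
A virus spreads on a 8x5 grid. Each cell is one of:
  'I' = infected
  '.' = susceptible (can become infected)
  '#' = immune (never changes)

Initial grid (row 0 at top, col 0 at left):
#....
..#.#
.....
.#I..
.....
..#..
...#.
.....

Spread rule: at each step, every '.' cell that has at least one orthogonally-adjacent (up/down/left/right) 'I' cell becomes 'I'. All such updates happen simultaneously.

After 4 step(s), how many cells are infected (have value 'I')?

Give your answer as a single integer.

Step 0 (initial): 1 infected
Step 1: +3 new -> 4 infected
Step 2: +5 new -> 9 infected
Step 3: +8 new -> 17 infected
Step 4: +7 new -> 24 infected

Answer: 24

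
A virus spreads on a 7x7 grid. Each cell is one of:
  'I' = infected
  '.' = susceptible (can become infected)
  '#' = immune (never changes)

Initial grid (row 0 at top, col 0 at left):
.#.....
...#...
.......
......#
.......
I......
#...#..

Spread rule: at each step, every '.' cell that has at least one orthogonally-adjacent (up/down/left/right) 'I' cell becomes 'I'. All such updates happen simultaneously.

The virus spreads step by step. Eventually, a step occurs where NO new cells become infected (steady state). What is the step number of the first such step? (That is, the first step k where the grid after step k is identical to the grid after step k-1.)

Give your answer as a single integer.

Step 0 (initial): 1 infected
Step 1: +2 new -> 3 infected
Step 2: +4 new -> 7 infected
Step 3: +5 new -> 12 infected
Step 4: +6 new -> 18 infected
Step 5: +6 new -> 24 infected
Step 6: +6 new -> 30 infected
Step 7: +5 new -> 35 infected
Step 8: +3 new -> 38 infected
Step 9: +3 new -> 41 infected
Step 10: +2 new -> 43 infected
Step 11: +1 new -> 44 infected
Step 12: +0 new -> 44 infected

Answer: 12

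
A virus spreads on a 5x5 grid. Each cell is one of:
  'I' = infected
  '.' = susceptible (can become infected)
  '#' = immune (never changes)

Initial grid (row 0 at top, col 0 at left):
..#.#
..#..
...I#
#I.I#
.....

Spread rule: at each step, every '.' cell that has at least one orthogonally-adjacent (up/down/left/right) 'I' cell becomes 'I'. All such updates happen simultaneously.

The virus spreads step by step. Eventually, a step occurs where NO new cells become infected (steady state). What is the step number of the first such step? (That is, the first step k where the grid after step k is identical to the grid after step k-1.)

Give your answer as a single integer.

Answer: 5

Derivation:
Step 0 (initial): 3 infected
Step 1: +6 new -> 9 infected
Step 2: +7 new -> 16 infected
Step 3: +2 new -> 18 infected
Step 4: +1 new -> 19 infected
Step 5: +0 new -> 19 infected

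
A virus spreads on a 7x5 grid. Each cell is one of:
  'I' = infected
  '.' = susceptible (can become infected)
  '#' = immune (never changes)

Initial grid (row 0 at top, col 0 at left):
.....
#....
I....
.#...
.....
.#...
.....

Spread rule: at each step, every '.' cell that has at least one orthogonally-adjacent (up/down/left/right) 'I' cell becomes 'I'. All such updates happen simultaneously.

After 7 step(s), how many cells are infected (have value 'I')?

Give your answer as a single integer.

Answer: 31

Derivation:
Step 0 (initial): 1 infected
Step 1: +2 new -> 3 infected
Step 2: +3 new -> 6 infected
Step 3: +6 new -> 12 infected
Step 4: +7 new -> 19 infected
Step 5: +6 new -> 25 infected
Step 6: +4 new -> 29 infected
Step 7: +2 new -> 31 infected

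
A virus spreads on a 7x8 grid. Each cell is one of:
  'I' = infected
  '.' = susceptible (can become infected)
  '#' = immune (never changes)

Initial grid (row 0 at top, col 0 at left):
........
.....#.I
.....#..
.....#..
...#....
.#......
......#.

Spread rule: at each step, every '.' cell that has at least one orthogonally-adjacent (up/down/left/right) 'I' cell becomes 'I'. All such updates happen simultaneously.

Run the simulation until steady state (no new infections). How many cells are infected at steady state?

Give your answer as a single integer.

Step 0 (initial): 1 infected
Step 1: +3 new -> 4 infected
Step 2: +3 new -> 7 infected
Step 3: +3 new -> 10 infected
Step 4: +3 new -> 13 infected
Step 5: +5 new -> 18 infected
Step 6: +5 new -> 23 infected
Step 7: +6 new -> 29 infected
Step 8: +6 new -> 35 infected
Step 9: +5 new -> 40 infected
Step 10: +4 new -> 44 infected
Step 11: +3 new -> 47 infected
Step 12: +2 new -> 49 infected
Step 13: +1 new -> 50 infected
Step 14: +0 new -> 50 infected

Answer: 50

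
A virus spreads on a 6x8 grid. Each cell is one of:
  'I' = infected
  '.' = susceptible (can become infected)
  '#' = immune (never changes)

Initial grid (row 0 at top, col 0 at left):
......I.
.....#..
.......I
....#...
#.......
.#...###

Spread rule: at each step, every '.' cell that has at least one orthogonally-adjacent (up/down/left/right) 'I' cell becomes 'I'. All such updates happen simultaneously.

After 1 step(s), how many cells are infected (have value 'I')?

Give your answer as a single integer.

Answer: 8

Derivation:
Step 0 (initial): 2 infected
Step 1: +6 new -> 8 infected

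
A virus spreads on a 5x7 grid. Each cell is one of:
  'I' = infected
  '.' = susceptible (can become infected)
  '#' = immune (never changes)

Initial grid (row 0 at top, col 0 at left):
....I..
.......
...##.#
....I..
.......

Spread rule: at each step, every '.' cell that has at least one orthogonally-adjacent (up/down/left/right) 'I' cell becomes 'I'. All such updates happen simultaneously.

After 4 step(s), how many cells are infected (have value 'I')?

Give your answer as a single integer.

Step 0 (initial): 2 infected
Step 1: +6 new -> 8 infected
Step 2: +9 new -> 17 infected
Step 3: +7 new -> 24 infected
Step 4: +5 new -> 29 infected

Answer: 29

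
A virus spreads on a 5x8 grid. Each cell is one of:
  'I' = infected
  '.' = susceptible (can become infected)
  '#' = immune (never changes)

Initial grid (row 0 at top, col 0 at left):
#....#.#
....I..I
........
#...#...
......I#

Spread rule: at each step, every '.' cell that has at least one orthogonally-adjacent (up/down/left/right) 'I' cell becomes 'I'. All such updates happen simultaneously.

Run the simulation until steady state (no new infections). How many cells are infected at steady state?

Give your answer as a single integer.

Answer: 34

Derivation:
Step 0 (initial): 3 infected
Step 1: +8 new -> 11 infected
Step 2: +9 new -> 20 infected
Step 3: +5 new -> 25 infected
Step 4: +5 new -> 30 infected
Step 5: +3 new -> 33 infected
Step 6: +1 new -> 34 infected
Step 7: +0 new -> 34 infected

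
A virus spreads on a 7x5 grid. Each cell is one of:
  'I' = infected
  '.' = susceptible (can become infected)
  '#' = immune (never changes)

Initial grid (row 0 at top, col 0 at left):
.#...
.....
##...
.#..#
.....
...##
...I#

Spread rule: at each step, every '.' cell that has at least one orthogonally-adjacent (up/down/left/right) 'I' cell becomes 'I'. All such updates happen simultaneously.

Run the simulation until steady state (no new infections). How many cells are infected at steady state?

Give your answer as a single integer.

Step 0 (initial): 1 infected
Step 1: +1 new -> 2 infected
Step 2: +2 new -> 4 infected
Step 3: +3 new -> 7 infected
Step 4: +4 new -> 11 infected
Step 5: +4 new -> 15 infected
Step 6: +3 new -> 18 infected
Step 7: +4 new -> 22 infected
Step 8: +3 new -> 25 infected
Step 9: +2 new -> 27 infected
Step 10: +0 new -> 27 infected

Answer: 27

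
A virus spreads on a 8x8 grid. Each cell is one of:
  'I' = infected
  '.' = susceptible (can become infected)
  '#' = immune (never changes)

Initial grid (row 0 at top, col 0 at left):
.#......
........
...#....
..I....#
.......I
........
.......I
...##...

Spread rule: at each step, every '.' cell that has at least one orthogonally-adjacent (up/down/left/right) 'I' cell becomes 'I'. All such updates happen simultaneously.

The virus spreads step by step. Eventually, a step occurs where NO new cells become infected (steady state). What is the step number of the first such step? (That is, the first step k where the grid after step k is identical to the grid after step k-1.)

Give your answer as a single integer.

Answer: 7

Derivation:
Step 0 (initial): 3 infected
Step 1: +8 new -> 11 infected
Step 2: +12 new -> 23 infected
Step 3: +15 new -> 38 infected
Step 4: +11 new -> 49 infected
Step 5: +7 new -> 56 infected
Step 6: +3 new -> 59 infected
Step 7: +0 new -> 59 infected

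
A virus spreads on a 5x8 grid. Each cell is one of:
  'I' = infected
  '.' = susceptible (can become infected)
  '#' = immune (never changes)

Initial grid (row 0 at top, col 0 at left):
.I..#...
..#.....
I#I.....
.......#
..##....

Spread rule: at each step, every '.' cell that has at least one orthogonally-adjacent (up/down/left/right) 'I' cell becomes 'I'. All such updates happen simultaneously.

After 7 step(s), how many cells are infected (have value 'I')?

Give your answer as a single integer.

Answer: 34

Derivation:
Step 0 (initial): 3 infected
Step 1: +7 new -> 10 infected
Step 2: +6 new -> 16 infected
Step 3: +4 new -> 20 infected
Step 4: +4 new -> 24 infected
Step 5: +5 new -> 29 infected
Step 6: +3 new -> 32 infected
Step 7: +2 new -> 34 infected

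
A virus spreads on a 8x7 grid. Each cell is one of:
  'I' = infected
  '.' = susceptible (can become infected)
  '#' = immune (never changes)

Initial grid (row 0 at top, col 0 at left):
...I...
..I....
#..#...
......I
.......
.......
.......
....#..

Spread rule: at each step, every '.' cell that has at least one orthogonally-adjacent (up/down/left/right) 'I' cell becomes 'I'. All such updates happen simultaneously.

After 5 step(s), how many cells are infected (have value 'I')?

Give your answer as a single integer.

Answer: 45

Derivation:
Step 0 (initial): 3 infected
Step 1: +8 new -> 11 infected
Step 2: +11 new -> 22 infected
Step 3: +10 new -> 32 infected
Step 4: +7 new -> 39 infected
Step 5: +6 new -> 45 infected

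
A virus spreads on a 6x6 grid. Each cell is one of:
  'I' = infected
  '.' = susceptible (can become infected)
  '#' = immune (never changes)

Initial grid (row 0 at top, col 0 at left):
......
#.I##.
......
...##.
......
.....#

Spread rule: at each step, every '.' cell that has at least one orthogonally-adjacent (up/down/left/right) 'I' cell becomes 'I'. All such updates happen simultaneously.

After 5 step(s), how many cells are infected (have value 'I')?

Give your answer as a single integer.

Answer: 27

Derivation:
Step 0 (initial): 1 infected
Step 1: +3 new -> 4 infected
Step 2: +5 new -> 9 infected
Step 3: +6 new -> 15 infected
Step 4: +6 new -> 21 infected
Step 5: +6 new -> 27 infected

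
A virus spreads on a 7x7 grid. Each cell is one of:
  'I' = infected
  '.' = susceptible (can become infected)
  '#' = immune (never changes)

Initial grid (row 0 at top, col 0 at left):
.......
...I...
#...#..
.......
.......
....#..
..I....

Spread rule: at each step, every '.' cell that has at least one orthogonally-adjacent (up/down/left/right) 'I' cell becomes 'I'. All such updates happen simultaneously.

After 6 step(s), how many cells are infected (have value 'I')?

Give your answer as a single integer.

Answer: 46

Derivation:
Step 0 (initial): 2 infected
Step 1: +7 new -> 9 infected
Step 2: +11 new -> 20 infected
Step 3: +12 new -> 32 infected
Step 4: +9 new -> 41 infected
Step 5: +4 new -> 45 infected
Step 6: +1 new -> 46 infected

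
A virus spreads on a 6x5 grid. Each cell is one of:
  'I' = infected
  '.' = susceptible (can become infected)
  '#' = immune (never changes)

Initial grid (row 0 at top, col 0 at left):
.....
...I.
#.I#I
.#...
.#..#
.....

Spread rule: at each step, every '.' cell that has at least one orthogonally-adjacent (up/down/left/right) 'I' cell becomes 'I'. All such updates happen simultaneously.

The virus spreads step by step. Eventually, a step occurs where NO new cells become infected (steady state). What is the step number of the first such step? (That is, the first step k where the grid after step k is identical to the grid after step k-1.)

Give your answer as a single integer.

Answer: 8

Derivation:
Step 0 (initial): 3 infected
Step 1: +6 new -> 9 infected
Step 2: +5 new -> 14 infected
Step 3: +4 new -> 18 infected
Step 4: +3 new -> 21 infected
Step 5: +2 new -> 23 infected
Step 6: +1 new -> 24 infected
Step 7: +1 new -> 25 infected
Step 8: +0 new -> 25 infected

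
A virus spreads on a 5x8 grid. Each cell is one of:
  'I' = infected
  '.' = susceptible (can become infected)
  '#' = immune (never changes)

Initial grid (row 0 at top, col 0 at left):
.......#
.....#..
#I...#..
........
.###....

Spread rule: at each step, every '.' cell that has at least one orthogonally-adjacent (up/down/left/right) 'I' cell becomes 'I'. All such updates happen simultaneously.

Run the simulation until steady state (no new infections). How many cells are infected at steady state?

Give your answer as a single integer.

Step 0 (initial): 1 infected
Step 1: +3 new -> 4 infected
Step 2: +6 new -> 10 infected
Step 3: +6 new -> 16 infected
Step 4: +3 new -> 19 infected
Step 5: +3 new -> 22 infected
Step 6: +3 new -> 25 infected
Step 7: +4 new -> 29 infected
Step 8: +3 new -> 32 infected
Step 9: +1 new -> 33 infected
Step 10: +0 new -> 33 infected

Answer: 33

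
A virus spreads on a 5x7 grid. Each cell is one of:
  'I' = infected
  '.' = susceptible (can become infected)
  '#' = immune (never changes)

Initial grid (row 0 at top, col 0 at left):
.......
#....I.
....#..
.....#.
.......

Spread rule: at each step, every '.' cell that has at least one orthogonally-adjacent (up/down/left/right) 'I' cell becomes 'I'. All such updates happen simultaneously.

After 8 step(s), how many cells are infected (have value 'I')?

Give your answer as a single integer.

Step 0 (initial): 1 infected
Step 1: +4 new -> 5 infected
Step 2: +4 new -> 9 infected
Step 3: +4 new -> 13 infected
Step 4: +5 new -> 18 infected
Step 5: +6 new -> 24 infected
Step 6: +5 new -> 29 infected
Step 7: +2 new -> 31 infected
Step 8: +1 new -> 32 infected

Answer: 32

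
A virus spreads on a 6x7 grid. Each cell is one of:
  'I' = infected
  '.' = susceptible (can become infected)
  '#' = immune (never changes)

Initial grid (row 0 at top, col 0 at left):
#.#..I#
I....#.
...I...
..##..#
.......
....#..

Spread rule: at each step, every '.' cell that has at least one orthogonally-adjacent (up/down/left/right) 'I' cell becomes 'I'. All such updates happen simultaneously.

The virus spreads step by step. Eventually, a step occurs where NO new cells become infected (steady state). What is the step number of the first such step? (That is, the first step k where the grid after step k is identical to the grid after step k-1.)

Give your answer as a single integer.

Step 0 (initial): 3 infected
Step 1: +6 new -> 9 infected
Step 2: +8 new -> 17 infected
Step 3: +5 new -> 22 infected
Step 4: +5 new -> 27 infected
Step 5: +5 new -> 32 infected
Step 6: +2 new -> 34 infected
Step 7: +0 new -> 34 infected

Answer: 7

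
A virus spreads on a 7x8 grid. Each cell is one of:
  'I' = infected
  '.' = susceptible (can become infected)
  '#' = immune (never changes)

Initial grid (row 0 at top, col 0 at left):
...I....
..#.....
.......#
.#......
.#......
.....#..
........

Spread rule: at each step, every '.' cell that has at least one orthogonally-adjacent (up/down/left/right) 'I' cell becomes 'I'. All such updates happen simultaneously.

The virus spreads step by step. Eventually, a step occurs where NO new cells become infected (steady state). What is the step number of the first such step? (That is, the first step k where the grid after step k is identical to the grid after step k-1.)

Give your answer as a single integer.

Step 0 (initial): 1 infected
Step 1: +3 new -> 4 infected
Step 2: +4 new -> 8 infected
Step 3: +7 new -> 15 infected
Step 4: +8 new -> 23 infected
Step 5: +7 new -> 30 infected
Step 6: +6 new -> 36 infected
Step 7: +6 new -> 42 infected
Step 8: +5 new -> 47 infected
Step 9: +3 new -> 50 infected
Step 10: +1 new -> 51 infected
Step 11: +0 new -> 51 infected

Answer: 11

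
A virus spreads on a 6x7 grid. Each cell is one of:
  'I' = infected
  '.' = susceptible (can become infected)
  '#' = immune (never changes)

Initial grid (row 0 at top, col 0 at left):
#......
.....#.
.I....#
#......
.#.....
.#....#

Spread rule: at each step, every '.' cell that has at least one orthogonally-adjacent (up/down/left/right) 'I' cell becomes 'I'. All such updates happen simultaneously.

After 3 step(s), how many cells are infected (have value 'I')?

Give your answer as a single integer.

Step 0 (initial): 1 infected
Step 1: +4 new -> 5 infected
Step 2: +5 new -> 10 infected
Step 3: +5 new -> 15 infected

Answer: 15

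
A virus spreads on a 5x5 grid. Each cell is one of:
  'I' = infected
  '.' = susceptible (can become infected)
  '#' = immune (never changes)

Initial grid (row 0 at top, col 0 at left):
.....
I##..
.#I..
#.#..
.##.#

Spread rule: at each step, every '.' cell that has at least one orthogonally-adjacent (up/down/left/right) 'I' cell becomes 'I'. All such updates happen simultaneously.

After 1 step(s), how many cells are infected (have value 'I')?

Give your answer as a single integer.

Answer: 5

Derivation:
Step 0 (initial): 2 infected
Step 1: +3 new -> 5 infected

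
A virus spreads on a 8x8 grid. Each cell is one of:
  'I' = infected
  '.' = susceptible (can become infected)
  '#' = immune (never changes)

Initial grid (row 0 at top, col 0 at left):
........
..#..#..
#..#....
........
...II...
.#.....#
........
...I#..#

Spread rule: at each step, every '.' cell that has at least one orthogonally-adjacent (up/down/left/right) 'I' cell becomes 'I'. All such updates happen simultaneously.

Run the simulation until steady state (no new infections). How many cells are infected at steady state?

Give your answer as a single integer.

Step 0 (initial): 3 infected
Step 1: +8 new -> 11 infected
Step 2: +10 new -> 21 infected
Step 3: +11 new -> 32 infected
Step 4: +10 new -> 42 infected
Step 5: +7 new -> 49 infected
Step 6: +5 new -> 54 infected
Step 7: +2 new -> 56 infected
Step 8: +0 new -> 56 infected

Answer: 56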